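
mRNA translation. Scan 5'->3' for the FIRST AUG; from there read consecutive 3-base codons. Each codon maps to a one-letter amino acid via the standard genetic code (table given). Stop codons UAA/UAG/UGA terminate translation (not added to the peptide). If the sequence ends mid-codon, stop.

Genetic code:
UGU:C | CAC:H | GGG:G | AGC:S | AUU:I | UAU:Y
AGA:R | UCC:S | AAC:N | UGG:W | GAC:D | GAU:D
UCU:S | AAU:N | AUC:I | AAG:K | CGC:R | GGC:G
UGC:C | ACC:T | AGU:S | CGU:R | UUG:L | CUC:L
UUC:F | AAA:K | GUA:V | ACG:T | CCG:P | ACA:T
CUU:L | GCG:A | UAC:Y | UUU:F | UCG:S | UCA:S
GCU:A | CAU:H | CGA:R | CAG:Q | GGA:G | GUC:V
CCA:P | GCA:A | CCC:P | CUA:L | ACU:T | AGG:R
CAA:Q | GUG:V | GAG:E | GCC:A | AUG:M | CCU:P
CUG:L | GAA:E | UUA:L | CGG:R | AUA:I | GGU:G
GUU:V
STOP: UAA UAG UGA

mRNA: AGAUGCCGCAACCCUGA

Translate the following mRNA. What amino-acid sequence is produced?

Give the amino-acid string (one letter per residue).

Answer: MPQP

Derivation:
start AUG at pos 2
pos 2: AUG -> M; peptide=M
pos 5: CCG -> P; peptide=MP
pos 8: CAA -> Q; peptide=MPQ
pos 11: CCC -> P; peptide=MPQP
pos 14: UGA -> STOP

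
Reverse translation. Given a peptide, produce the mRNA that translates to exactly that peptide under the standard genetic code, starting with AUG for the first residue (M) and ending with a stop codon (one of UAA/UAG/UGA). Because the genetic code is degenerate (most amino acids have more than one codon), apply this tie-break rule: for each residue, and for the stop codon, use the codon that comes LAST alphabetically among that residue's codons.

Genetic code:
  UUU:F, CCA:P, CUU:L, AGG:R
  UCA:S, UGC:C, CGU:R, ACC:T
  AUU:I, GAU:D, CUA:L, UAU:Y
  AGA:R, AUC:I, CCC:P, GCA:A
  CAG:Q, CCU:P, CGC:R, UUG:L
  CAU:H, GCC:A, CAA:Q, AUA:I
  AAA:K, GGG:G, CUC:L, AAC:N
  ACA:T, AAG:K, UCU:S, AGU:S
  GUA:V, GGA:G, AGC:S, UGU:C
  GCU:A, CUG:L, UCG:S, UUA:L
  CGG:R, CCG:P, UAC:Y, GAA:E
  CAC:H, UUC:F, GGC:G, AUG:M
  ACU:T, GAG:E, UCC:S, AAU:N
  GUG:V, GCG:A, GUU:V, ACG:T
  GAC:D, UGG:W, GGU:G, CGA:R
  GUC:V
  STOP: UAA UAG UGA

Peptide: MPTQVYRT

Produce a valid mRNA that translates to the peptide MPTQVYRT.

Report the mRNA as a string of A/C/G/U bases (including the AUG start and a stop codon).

Answer: mRNA: AUGCCUACUCAGGUUUAUCGUACUUGA

Derivation:
residue 1: M -> AUG (start codon)
residue 2: P codons sorted = CCA,CCC,CCG,CCU -> pick last = CCU
residue 3: T codons sorted = ACA,ACC,ACG,ACU -> pick last = ACU
residue 4: Q codons sorted = CAA,CAG -> pick last = CAG
residue 5: V codons sorted = GUA,GUC,GUG,GUU -> pick last = GUU
residue 6: Y codons sorted = UAC,UAU -> pick last = UAU
residue 7: R codons sorted = AGA,AGG,CGA,CGC,CGG,CGU -> pick last = CGU
residue 8: T codons sorted = ACA,ACC,ACG,ACU -> pick last = ACU
terminator: stop codons sorted = UAA,UAG,UGA -> pick last = UGA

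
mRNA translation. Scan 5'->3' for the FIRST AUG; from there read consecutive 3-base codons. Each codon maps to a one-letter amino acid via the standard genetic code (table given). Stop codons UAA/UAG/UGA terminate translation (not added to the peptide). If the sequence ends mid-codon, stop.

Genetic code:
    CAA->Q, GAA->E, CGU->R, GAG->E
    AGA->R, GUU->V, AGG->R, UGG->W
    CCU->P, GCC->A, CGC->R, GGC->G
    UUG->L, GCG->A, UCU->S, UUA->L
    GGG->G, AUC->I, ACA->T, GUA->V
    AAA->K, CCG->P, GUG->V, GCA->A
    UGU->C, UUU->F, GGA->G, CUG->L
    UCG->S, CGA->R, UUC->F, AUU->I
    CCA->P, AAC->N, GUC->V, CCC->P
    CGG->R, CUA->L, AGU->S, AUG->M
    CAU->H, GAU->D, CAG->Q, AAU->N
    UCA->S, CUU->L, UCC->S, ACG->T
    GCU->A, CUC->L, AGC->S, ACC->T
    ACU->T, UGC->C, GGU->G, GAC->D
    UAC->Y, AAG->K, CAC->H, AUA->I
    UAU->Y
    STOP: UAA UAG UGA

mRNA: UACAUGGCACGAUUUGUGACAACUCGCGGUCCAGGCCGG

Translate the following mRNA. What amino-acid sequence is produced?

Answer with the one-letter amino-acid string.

start AUG at pos 3
pos 3: AUG -> M; peptide=M
pos 6: GCA -> A; peptide=MA
pos 9: CGA -> R; peptide=MAR
pos 12: UUU -> F; peptide=MARF
pos 15: GUG -> V; peptide=MARFV
pos 18: ACA -> T; peptide=MARFVT
pos 21: ACU -> T; peptide=MARFVTT
pos 24: CGC -> R; peptide=MARFVTTR
pos 27: GGU -> G; peptide=MARFVTTRG
pos 30: CCA -> P; peptide=MARFVTTRGP
pos 33: GGC -> G; peptide=MARFVTTRGPG
pos 36: CGG -> R; peptide=MARFVTTRGPGR
pos 39: only 0 nt remain (<3), stop (end of mRNA)

Answer: MARFVTTRGPGR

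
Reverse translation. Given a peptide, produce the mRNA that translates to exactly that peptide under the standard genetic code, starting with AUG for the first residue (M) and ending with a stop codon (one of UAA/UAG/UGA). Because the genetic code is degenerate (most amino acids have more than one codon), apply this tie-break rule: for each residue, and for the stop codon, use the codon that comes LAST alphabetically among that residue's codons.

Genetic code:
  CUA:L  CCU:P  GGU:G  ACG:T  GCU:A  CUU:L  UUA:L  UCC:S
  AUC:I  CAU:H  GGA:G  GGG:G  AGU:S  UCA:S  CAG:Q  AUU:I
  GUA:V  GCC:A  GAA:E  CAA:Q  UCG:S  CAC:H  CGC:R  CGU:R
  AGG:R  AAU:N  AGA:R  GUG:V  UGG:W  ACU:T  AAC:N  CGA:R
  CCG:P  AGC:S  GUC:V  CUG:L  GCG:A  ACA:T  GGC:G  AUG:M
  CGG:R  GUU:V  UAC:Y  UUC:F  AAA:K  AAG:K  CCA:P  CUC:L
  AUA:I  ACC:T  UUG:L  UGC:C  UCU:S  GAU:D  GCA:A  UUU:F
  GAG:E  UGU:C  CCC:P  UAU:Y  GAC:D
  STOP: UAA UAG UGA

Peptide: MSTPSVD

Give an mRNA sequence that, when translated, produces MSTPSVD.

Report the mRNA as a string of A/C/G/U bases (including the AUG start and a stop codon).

Answer: mRNA: AUGUCUACUCCUUCUGUUGAUUGA

Derivation:
residue 1: M -> AUG (start codon)
residue 2: S codons sorted = AGC,AGU,UCA,UCC,UCG,UCU -> pick last = UCU
residue 3: T codons sorted = ACA,ACC,ACG,ACU -> pick last = ACU
residue 4: P codons sorted = CCA,CCC,CCG,CCU -> pick last = CCU
residue 5: S codons sorted = AGC,AGU,UCA,UCC,UCG,UCU -> pick last = UCU
residue 6: V codons sorted = GUA,GUC,GUG,GUU -> pick last = GUU
residue 7: D codons sorted = GAC,GAU -> pick last = GAU
terminator: stop codons sorted = UAA,UAG,UGA -> pick last = UGA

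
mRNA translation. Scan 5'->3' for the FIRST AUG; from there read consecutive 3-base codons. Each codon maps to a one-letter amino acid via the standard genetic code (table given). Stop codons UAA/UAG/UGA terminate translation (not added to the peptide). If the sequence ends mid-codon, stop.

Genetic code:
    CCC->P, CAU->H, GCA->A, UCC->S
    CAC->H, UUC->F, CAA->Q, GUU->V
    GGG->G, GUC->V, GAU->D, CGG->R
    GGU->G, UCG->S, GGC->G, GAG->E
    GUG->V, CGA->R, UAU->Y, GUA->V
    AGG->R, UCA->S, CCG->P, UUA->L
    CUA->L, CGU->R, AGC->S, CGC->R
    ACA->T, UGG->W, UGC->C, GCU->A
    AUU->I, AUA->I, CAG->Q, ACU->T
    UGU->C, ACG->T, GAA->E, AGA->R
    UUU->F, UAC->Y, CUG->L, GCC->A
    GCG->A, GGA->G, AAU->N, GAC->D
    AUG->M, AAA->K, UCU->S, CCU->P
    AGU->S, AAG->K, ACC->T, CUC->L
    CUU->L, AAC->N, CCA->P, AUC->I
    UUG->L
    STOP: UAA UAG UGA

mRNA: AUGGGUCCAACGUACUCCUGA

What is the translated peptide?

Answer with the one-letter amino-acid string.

start AUG at pos 0
pos 0: AUG -> M; peptide=M
pos 3: GGU -> G; peptide=MG
pos 6: CCA -> P; peptide=MGP
pos 9: ACG -> T; peptide=MGPT
pos 12: UAC -> Y; peptide=MGPTY
pos 15: UCC -> S; peptide=MGPTYS
pos 18: UGA -> STOP

Answer: MGPTYS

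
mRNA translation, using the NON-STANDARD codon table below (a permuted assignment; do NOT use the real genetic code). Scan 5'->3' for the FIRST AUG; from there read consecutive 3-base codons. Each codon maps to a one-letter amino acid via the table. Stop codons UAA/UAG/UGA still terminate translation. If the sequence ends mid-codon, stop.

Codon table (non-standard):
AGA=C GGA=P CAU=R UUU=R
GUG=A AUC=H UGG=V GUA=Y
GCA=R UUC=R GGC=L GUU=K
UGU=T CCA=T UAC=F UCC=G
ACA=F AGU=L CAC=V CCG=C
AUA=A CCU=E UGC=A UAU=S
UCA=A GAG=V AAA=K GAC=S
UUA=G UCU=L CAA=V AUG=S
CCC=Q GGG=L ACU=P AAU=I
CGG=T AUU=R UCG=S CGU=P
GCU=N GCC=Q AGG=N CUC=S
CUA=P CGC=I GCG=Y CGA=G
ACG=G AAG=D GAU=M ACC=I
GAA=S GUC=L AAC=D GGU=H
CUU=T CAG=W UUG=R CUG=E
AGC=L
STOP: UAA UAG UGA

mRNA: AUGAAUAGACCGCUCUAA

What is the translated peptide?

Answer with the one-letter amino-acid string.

Answer: SICCS

Derivation:
start AUG at pos 0
pos 0: AUG -> S; peptide=S
pos 3: AAU -> I; peptide=SI
pos 6: AGA -> C; peptide=SIC
pos 9: CCG -> C; peptide=SICC
pos 12: CUC -> S; peptide=SICCS
pos 15: UAA -> STOP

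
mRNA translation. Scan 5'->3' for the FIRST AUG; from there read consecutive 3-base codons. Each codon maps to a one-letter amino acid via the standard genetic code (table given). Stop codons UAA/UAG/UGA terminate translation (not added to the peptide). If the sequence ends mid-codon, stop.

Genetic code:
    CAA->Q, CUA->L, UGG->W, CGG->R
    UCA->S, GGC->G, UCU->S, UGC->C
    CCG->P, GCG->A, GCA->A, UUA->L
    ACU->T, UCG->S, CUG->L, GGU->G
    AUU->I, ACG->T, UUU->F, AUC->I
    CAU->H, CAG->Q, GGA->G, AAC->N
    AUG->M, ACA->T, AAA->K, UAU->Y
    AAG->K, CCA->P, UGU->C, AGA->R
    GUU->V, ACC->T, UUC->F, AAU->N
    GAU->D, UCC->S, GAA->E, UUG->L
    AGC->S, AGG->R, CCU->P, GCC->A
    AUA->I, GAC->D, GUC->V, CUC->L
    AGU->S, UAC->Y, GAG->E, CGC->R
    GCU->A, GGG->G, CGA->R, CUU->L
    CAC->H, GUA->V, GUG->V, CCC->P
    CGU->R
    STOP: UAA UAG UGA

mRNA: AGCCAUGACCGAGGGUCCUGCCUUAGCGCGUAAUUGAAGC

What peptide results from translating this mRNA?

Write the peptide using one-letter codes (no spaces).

start AUG at pos 4
pos 4: AUG -> M; peptide=M
pos 7: ACC -> T; peptide=MT
pos 10: GAG -> E; peptide=MTE
pos 13: GGU -> G; peptide=MTEG
pos 16: CCU -> P; peptide=MTEGP
pos 19: GCC -> A; peptide=MTEGPA
pos 22: UUA -> L; peptide=MTEGPAL
pos 25: GCG -> A; peptide=MTEGPALA
pos 28: CGU -> R; peptide=MTEGPALAR
pos 31: AAU -> N; peptide=MTEGPALARN
pos 34: UGA -> STOP

Answer: MTEGPALARN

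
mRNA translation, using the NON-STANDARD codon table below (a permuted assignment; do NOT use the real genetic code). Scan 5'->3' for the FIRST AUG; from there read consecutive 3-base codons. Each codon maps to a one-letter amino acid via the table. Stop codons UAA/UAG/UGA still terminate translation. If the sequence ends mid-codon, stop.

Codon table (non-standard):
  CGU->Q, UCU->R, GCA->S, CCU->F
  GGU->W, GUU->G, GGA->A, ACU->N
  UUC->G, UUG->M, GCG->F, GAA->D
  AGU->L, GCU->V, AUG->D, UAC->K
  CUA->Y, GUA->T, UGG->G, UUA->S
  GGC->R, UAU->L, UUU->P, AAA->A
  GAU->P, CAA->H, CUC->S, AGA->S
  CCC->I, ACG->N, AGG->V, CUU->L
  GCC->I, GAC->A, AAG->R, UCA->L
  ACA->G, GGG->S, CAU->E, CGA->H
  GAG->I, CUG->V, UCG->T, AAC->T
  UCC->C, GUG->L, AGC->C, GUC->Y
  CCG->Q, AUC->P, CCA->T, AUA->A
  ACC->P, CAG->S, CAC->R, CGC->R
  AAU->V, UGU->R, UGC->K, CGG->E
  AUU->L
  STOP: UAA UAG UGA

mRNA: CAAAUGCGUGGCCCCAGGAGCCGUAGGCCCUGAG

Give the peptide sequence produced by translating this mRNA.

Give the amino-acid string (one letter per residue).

Answer: DQRIVCQVI

Derivation:
start AUG at pos 3
pos 3: AUG -> D; peptide=D
pos 6: CGU -> Q; peptide=DQ
pos 9: GGC -> R; peptide=DQR
pos 12: CCC -> I; peptide=DQRI
pos 15: AGG -> V; peptide=DQRIV
pos 18: AGC -> C; peptide=DQRIVC
pos 21: CGU -> Q; peptide=DQRIVCQ
pos 24: AGG -> V; peptide=DQRIVCQV
pos 27: CCC -> I; peptide=DQRIVCQVI
pos 30: UGA -> STOP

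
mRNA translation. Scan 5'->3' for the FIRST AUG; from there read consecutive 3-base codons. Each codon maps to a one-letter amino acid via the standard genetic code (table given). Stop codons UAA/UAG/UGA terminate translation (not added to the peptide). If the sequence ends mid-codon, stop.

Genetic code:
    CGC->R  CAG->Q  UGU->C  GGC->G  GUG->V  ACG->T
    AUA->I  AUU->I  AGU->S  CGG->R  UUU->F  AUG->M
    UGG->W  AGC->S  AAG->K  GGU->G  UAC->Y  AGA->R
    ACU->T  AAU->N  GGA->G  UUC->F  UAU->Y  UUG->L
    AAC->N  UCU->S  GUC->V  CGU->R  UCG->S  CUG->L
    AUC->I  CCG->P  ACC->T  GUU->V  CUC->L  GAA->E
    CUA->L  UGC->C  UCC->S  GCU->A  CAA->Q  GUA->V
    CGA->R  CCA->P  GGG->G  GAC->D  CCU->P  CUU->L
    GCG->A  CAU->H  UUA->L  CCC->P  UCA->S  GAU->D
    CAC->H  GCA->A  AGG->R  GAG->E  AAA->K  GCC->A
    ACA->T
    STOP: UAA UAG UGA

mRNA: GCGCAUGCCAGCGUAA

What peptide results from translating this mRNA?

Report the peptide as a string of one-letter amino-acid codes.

Answer: MPA

Derivation:
start AUG at pos 4
pos 4: AUG -> M; peptide=M
pos 7: CCA -> P; peptide=MP
pos 10: GCG -> A; peptide=MPA
pos 13: UAA -> STOP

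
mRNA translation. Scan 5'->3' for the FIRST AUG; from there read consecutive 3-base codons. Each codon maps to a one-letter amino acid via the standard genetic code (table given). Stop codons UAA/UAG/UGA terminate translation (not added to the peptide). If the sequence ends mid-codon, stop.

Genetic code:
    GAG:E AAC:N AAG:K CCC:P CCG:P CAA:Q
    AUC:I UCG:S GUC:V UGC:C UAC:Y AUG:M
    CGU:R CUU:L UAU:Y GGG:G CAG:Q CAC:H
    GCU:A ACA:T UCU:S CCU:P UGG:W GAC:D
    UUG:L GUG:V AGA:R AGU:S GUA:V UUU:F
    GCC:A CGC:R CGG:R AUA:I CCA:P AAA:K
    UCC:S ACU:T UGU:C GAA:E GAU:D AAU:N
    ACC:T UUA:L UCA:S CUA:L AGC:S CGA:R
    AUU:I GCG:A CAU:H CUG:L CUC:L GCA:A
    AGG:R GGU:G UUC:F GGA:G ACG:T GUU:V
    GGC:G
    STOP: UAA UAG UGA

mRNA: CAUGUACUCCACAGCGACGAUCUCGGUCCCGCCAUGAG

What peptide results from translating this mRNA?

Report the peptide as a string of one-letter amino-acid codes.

Answer: MYSTATISVPP

Derivation:
start AUG at pos 1
pos 1: AUG -> M; peptide=M
pos 4: UAC -> Y; peptide=MY
pos 7: UCC -> S; peptide=MYS
pos 10: ACA -> T; peptide=MYST
pos 13: GCG -> A; peptide=MYSTA
pos 16: ACG -> T; peptide=MYSTAT
pos 19: AUC -> I; peptide=MYSTATI
pos 22: UCG -> S; peptide=MYSTATIS
pos 25: GUC -> V; peptide=MYSTATISV
pos 28: CCG -> P; peptide=MYSTATISVP
pos 31: CCA -> P; peptide=MYSTATISVPP
pos 34: UGA -> STOP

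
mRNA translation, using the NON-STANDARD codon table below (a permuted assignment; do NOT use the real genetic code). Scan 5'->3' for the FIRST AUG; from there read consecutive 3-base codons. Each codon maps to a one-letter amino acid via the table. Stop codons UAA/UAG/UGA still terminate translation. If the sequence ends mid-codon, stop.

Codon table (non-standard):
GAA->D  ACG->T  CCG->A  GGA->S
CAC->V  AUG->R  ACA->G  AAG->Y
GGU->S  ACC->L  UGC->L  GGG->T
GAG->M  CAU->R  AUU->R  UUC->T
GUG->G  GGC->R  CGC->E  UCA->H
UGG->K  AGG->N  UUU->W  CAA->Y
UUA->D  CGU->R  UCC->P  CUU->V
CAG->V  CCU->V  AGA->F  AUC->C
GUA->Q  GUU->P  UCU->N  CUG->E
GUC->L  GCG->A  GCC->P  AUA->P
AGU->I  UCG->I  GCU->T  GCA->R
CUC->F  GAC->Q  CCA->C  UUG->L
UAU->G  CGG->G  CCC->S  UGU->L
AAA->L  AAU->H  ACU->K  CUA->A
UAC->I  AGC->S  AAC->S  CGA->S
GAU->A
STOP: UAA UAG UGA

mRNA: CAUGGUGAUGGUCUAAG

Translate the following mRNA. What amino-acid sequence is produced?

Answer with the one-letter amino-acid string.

Answer: RGRL

Derivation:
start AUG at pos 1
pos 1: AUG -> R; peptide=R
pos 4: GUG -> G; peptide=RG
pos 7: AUG -> R; peptide=RGR
pos 10: GUC -> L; peptide=RGRL
pos 13: UAA -> STOP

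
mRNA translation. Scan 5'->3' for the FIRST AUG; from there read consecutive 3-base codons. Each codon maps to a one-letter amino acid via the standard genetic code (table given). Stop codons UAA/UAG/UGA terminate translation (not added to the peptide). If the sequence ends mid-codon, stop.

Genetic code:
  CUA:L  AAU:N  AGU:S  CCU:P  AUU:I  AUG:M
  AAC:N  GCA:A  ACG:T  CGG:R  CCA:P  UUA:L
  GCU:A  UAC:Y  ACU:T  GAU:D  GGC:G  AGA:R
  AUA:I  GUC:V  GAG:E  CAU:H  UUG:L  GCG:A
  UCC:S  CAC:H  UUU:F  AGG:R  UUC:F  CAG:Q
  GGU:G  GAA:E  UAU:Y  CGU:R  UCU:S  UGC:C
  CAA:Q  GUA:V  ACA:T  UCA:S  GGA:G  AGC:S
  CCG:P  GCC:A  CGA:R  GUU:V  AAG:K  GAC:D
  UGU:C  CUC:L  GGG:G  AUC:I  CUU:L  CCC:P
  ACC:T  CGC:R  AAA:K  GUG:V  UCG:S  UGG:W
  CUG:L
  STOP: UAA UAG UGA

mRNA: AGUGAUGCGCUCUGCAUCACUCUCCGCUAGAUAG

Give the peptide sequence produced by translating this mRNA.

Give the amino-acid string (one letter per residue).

start AUG at pos 4
pos 4: AUG -> M; peptide=M
pos 7: CGC -> R; peptide=MR
pos 10: UCU -> S; peptide=MRS
pos 13: GCA -> A; peptide=MRSA
pos 16: UCA -> S; peptide=MRSAS
pos 19: CUC -> L; peptide=MRSASL
pos 22: UCC -> S; peptide=MRSASLS
pos 25: GCU -> A; peptide=MRSASLSA
pos 28: AGA -> R; peptide=MRSASLSAR
pos 31: UAG -> STOP

Answer: MRSASLSAR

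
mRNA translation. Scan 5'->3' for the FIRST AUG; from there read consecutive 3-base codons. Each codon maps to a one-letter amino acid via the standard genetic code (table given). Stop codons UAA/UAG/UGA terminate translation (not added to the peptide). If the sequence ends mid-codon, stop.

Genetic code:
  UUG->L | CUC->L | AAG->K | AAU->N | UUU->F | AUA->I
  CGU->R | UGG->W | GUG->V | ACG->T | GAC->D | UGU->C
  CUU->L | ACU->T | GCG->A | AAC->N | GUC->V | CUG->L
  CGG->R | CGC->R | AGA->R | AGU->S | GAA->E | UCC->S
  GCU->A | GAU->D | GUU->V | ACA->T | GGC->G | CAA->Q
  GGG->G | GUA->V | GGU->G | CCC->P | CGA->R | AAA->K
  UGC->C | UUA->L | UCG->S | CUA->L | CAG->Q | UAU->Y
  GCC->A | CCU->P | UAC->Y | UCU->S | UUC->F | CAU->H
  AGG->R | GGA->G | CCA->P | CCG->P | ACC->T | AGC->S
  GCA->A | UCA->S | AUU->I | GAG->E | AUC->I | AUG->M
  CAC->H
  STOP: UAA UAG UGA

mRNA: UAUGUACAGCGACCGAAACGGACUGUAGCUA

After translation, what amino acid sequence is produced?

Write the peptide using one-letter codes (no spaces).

Answer: MYSDRNGL

Derivation:
start AUG at pos 1
pos 1: AUG -> M; peptide=M
pos 4: UAC -> Y; peptide=MY
pos 7: AGC -> S; peptide=MYS
pos 10: GAC -> D; peptide=MYSD
pos 13: CGA -> R; peptide=MYSDR
pos 16: AAC -> N; peptide=MYSDRN
pos 19: GGA -> G; peptide=MYSDRNG
pos 22: CUG -> L; peptide=MYSDRNGL
pos 25: UAG -> STOP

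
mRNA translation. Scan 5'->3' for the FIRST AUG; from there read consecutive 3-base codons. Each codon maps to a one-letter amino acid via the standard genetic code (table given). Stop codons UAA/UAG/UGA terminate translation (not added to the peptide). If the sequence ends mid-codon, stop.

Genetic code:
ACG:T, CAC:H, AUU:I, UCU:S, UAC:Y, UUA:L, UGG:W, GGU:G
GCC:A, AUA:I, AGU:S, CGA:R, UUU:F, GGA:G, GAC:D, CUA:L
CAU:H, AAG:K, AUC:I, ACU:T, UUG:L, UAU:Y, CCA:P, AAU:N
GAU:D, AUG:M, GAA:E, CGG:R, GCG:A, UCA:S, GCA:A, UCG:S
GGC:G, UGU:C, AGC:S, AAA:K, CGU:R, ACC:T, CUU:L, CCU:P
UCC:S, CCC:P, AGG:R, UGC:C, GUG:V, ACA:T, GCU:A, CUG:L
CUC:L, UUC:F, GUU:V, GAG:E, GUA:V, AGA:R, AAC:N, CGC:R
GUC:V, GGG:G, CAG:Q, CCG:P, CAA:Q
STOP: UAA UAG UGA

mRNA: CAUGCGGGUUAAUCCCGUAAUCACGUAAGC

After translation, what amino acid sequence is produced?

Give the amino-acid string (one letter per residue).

start AUG at pos 1
pos 1: AUG -> M; peptide=M
pos 4: CGG -> R; peptide=MR
pos 7: GUU -> V; peptide=MRV
pos 10: AAU -> N; peptide=MRVN
pos 13: CCC -> P; peptide=MRVNP
pos 16: GUA -> V; peptide=MRVNPV
pos 19: AUC -> I; peptide=MRVNPVI
pos 22: ACG -> T; peptide=MRVNPVIT
pos 25: UAA -> STOP

Answer: MRVNPVIT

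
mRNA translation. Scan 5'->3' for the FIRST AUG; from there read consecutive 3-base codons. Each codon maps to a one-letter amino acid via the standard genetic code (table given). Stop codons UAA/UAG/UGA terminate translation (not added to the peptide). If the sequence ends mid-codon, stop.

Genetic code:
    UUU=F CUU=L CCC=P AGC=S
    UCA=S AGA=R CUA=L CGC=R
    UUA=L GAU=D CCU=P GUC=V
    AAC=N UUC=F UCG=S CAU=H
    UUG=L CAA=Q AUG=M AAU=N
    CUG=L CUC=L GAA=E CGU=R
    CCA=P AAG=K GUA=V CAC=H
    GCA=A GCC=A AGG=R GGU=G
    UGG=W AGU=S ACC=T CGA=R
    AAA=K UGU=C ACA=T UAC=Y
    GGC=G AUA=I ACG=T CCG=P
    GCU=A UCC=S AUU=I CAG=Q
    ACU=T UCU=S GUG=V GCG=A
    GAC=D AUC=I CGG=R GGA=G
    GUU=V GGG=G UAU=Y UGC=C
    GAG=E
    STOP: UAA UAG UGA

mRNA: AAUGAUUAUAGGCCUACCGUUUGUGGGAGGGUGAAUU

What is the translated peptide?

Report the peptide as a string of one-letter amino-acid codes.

Answer: MIIGLPFVGG

Derivation:
start AUG at pos 1
pos 1: AUG -> M; peptide=M
pos 4: AUU -> I; peptide=MI
pos 7: AUA -> I; peptide=MII
pos 10: GGC -> G; peptide=MIIG
pos 13: CUA -> L; peptide=MIIGL
pos 16: CCG -> P; peptide=MIIGLP
pos 19: UUU -> F; peptide=MIIGLPF
pos 22: GUG -> V; peptide=MIIGLPFV
pos 25: GGA -> G; peptide=MIIGLPFVG
pos 28: GGG -> G; peptide=MIIGLPFVGG
pos 31: UGA -> STOP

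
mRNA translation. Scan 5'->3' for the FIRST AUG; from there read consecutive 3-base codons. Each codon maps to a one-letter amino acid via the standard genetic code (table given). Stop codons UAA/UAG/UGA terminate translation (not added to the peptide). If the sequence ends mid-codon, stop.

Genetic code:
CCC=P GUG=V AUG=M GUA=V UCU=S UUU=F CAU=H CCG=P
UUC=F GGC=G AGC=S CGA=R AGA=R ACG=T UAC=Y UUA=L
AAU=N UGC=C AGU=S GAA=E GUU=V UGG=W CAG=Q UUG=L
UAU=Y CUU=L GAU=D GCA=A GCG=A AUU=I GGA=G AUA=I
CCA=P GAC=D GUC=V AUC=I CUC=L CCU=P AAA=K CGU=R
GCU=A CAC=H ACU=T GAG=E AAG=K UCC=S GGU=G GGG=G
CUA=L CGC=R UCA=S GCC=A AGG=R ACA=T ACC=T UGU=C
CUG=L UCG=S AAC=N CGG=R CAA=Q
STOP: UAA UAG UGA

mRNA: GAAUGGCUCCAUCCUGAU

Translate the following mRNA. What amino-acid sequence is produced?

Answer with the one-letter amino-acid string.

start AUG at pos 2
pos 2: AUG -> M; peptide=M
pos 5: GCU -> A; peptide=MA
pos 8: CCA -> P; peptide=MAP
pos 11: UCC -> S; peptide=MAPS
pos 14: UGA -> STOP

Answer: MAPS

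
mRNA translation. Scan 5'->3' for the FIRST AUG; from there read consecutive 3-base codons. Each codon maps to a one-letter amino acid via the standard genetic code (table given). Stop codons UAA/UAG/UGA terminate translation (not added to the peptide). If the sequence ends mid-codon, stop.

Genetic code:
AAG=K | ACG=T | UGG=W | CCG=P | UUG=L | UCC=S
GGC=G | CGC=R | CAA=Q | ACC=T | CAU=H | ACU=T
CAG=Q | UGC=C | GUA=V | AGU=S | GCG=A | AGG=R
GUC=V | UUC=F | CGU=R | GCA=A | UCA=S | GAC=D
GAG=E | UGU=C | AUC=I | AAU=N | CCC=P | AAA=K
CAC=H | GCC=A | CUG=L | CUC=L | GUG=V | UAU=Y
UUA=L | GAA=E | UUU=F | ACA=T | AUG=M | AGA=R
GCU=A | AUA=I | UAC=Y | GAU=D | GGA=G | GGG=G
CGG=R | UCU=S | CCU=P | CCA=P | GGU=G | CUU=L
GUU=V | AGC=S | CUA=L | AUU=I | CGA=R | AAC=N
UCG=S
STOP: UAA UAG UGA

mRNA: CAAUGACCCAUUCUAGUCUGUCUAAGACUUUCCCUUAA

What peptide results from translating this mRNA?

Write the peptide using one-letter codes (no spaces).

Answer: MTHSSLSKTFP

Derivation:
start AUG at pos 2
pos 2: AUG -> M; peptide=M
pos 5: ACC -> T; peptide=MT
pos 8: CAU -> H; peptide=MTH
pos 11: UCU -> S; peptide=MTHS
pos 14: AGU -> S; peptide=MTHSS
pos 17: CUG -> L; peptide=MTHSSL
pos 20: UCU -> S; peptide=MTHSSLS
pos 23: AAG -> K; peptide=MTHSSLSK
pos 26: ACU -> T; peptide=MTHSSLSKT
pos 29: UUC -> F; peptide=MTHSSLSKTF
pos 32: CCU -> P; peptide=MTHSSLSKTFP
pos 35: UAA -> STOP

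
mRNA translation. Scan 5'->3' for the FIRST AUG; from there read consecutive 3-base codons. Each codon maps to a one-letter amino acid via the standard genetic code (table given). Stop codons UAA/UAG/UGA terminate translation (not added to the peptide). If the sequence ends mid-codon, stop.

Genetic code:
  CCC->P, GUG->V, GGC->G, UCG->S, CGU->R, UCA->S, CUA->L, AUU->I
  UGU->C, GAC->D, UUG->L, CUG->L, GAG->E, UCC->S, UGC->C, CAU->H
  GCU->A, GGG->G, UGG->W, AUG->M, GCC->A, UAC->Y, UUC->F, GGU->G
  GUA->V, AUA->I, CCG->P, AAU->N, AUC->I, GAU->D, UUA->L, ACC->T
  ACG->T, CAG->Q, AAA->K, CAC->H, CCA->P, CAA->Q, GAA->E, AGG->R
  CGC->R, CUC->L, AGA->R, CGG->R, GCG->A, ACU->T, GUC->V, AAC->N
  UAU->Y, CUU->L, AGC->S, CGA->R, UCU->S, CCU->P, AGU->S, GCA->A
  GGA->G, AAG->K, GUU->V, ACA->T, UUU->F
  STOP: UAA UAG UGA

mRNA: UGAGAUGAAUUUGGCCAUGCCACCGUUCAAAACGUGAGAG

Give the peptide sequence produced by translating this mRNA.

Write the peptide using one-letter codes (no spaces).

start AUG at pos 4
pos 4: AUG -> M; peptide=M
pos 7: AAU -> N; peptide=MN
pos 10: UUG -> L; peptide=MNL
pos 13: GCC -> A; peptide=MNLA
pos 16: AUG -> M; peptide=MNLAM
pos 19: CCA -> P; peptide=MNLAMP
pos 22: CCG -> P; peptide=MNLAMPP
pos 25: UUC -> F; peptide=MNLAMPPF
pos 28: AAA -> K; peptide=MNLAMPPFK
pos 31: ACG -> T; peptide=MNLAMPPFKT
pos 34: UGA -> STOP

Answer: MNLAMPPFKT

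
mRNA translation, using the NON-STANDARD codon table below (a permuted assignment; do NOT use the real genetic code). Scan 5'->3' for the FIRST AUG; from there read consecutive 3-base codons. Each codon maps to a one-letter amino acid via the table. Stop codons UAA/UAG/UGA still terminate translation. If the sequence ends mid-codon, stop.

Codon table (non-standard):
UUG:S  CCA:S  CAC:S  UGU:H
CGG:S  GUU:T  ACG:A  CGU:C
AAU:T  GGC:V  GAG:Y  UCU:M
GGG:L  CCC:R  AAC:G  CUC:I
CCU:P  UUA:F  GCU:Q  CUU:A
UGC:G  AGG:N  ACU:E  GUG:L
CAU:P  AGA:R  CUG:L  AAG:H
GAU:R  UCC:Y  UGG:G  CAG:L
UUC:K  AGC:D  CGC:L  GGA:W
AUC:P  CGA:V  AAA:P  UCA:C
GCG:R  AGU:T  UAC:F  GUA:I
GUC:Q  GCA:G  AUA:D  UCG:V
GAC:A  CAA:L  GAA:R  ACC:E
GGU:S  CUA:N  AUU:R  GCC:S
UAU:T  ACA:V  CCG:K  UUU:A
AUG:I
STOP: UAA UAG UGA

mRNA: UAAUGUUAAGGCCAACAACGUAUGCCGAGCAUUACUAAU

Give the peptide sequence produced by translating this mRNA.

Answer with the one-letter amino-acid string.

start AUG at pos 2
pos 2: AUG -> I; peptide=I
pos 5: UUA -> F; peptide=IF
pos 8: AGG -> N; peptide=IFN
pos 11: CCA -> S; peptide=IFNS
pos 14: ACA -> V; peptide=IFNSV
pos 17: ACG -> A; peptide=IFNSVA
pos 20: UAU -> T; peptide=IFNSVAT
pos 23: GCC -> S; peptide=IFNSVATS
pos 26: GAG -> Y; peptide=IFNSVATSY
pos 29: CAU -> P; peptide=IFNSVATSYP
pos 32: UAC -> F; peptide=IFNSVATSYPF
pos 35: UAA -> STOP

Answer: IFNSVATSYPF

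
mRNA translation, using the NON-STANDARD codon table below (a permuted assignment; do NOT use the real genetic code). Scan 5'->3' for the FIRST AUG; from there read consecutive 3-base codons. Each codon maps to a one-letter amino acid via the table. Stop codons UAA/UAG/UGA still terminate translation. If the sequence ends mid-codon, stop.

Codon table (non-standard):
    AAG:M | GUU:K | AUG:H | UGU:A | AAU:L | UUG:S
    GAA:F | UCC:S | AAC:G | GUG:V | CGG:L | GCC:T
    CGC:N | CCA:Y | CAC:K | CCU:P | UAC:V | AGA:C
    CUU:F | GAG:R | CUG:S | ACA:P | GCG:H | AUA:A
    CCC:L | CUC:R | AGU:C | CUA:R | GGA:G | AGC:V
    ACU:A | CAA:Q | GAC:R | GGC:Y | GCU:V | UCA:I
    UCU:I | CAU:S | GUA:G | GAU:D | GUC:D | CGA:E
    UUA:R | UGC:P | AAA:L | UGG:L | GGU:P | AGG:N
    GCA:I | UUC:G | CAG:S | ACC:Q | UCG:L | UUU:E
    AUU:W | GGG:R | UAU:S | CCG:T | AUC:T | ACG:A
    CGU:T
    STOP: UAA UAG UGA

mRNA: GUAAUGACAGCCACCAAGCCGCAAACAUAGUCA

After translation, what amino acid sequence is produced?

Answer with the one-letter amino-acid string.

start AUG at pos 3
pos 3: AUG -> H; peptide=H
pos 6: ACA -> P; peptide=HP
pos 9: GCC -> T; peptide=HPT
pos 12: ACC -> Q; peptide=HPTQ
pos 15: AAG -> M; peptide=HPTQM
pos 18: CCG -> T; peptide=HPTQMT
pos 21: CAA -> Q; peptide=HPTQMTQ
pos 24: ACA -> P; peptide=HPTQMTQP
pos 27: UAG -> STOP

Answer: HPTQMTQP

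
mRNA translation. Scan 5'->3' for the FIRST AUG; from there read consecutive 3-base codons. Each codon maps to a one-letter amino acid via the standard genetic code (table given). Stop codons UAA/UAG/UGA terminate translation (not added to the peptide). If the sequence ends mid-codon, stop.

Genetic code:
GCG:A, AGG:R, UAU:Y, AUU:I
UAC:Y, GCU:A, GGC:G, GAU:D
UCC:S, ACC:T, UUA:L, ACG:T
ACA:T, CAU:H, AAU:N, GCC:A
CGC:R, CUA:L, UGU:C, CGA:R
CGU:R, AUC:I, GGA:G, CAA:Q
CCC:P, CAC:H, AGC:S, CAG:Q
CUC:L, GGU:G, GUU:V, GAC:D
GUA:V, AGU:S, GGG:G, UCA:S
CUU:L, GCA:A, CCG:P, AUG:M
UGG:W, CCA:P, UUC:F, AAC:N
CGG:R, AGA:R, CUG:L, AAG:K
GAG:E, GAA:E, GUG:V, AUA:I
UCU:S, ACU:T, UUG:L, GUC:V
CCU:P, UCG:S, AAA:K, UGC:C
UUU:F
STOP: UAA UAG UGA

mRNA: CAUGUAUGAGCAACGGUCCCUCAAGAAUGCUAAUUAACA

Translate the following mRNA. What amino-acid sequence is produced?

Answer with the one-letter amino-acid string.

Answer: MYEQRSLKNAN

Derivation:
start AUG at pos 1
pos 1: AUG -> M; peptide=M
pos 4: UAU -> Y; peptide=MY
pos 7: GAG -> E; peptide=MYE
pos 10: CAA -> Q; peptide=MYEQ
pos 13: CGG -> R; peptide=MYEQR
pos 16: UCC -> S; peptide=MYEQRS
pos 19: CUC -> L; peptide=MYEQRSL
pos 22: AAG -> K; peptide=MYEQRSLK
pos 25: AAU -> N; peptide=MYEQRSLKN
pos 28: GCU -> A; peptide=MYEQRSLKNA
pos 31: AAU -> N; peptide=MYEQRSLKNAN
pos 34: UAA -> STOP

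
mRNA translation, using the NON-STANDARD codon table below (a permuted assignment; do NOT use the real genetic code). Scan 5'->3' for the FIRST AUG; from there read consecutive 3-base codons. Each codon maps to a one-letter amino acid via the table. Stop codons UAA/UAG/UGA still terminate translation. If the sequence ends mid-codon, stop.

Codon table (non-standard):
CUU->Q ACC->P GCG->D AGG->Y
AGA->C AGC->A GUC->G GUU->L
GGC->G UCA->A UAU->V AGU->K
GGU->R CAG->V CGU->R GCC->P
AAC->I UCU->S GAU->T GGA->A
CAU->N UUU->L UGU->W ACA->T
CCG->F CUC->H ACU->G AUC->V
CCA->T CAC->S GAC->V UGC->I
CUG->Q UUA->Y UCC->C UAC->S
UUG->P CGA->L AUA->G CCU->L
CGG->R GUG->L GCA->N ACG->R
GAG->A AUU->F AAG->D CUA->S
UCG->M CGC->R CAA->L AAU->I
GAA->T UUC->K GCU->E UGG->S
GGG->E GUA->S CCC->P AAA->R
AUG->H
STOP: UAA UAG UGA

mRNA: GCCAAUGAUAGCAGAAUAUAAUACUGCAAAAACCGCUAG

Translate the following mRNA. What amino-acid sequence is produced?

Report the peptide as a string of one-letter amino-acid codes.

start AUG at pos 4
pos 4: AUG -> H; peptide=H
pos 7: AUA -> G; peptide=HG
pos 10: GCA -> N; peptide=HGN
pos 13: GAA -> T; peptide=HGNT
pos 16: UAU -> V; peptide=HGNTV
pos 19: AAU -> I; peptide=HGNTVI
pos 22: ACU -> G; peptide=HGNTVIG
pos 25: GCA -> N; peptide=HGNTVIGN
pos 28: AAA -> R; peptide=HGNTVIGNR
pos 31: ACC -> P; peptide=HGNTVIGNRP
pos 34: GCU -> E; peptide=HGNTVIGNRPE
pos 37: only 2 nt remain (<3), stop (end of mRNA)

Answer: HGNTVIGNRPE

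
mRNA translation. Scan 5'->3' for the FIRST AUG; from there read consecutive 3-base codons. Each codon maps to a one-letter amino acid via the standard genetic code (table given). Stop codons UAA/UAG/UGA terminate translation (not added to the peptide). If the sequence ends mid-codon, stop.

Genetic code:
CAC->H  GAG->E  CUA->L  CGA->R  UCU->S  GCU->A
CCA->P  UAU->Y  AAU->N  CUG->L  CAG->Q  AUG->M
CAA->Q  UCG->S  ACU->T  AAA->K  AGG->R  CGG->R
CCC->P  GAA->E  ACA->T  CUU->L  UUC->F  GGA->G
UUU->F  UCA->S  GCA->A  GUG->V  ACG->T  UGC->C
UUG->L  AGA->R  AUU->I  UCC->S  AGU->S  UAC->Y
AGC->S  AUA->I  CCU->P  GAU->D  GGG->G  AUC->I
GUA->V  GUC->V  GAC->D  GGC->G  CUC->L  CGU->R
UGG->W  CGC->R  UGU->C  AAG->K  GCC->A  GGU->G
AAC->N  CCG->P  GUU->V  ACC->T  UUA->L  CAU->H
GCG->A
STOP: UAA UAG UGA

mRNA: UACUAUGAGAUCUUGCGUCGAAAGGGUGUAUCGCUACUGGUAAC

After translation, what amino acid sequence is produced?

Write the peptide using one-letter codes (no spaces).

start AUG at pos 4
pos 4: AUG -> M; peptide=M
pos 7: AGA -> R; peptide=MR
pos 10: UCU -> S; peptide=MRS
pos 13: UGC -> C; peptide=MRSC
pos 16: GUC -> V; peptide=MRSCV
pos 19: GAA -> E; peptide=MRSCVE
pos 22: AGG -> R; peptide=MRSCVER
pos 25: GUG -> V; peptide=MRSCVERV
pos 28: UAU -> Y; peptide=MRSCVERVY
pos 31: CGC -> R; peptide=MRSCVERVYR
pos 34: UAC -> Y; peptide=MRSCVERVYRY
pos 37: UGG -> W; peptide=MRSCVERVYRYW
pos 40: UAA -> STOP

Answer: MRSCVERVYRYW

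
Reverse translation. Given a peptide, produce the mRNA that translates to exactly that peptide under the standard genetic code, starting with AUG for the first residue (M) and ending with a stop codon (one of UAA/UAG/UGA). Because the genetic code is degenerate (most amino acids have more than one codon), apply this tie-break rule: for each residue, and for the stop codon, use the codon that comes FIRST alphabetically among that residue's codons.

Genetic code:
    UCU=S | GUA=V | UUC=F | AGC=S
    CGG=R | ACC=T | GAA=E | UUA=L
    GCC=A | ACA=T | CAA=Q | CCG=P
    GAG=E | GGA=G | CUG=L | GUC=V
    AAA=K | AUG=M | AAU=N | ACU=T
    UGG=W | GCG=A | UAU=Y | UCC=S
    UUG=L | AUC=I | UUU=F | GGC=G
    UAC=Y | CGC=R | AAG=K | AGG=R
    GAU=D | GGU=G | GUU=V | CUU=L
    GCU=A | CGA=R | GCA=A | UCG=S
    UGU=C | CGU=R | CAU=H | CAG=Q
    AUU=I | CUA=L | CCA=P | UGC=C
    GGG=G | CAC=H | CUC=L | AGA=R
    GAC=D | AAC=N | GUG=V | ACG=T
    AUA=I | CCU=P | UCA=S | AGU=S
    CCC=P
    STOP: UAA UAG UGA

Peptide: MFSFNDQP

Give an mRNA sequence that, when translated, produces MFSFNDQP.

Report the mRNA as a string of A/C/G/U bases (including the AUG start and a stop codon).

Answer: mRNA: AUGUUCAGCUUCAACGACCAACCAUAA

Derivation:
residue 1: M -> AUG (start codon)
residue 2: F codons sorted = UUC,UUU -> pick first = UUC
residue 3: S codons sorted = AGC,AGU,UCA,UCC,UCG,UCU -> pick first = AGC
residue 4: F codons sorted = UUC,UUU -> pick first = UUC
residue 5: N codons sorted = AAC,AAU -> pick first = AAC
residue 6: D codons sorted = GAC,GAU -> pick first = GAC
residue 7: Q codons sorted = CAA,CAG -> pick first = CAA
residue 8: P codons sorted = CCA,CCC,CCG,CCU -> pick first = CCA
terminator: stop codons sorted = UAA,UAG,UGA -> pick first = UAA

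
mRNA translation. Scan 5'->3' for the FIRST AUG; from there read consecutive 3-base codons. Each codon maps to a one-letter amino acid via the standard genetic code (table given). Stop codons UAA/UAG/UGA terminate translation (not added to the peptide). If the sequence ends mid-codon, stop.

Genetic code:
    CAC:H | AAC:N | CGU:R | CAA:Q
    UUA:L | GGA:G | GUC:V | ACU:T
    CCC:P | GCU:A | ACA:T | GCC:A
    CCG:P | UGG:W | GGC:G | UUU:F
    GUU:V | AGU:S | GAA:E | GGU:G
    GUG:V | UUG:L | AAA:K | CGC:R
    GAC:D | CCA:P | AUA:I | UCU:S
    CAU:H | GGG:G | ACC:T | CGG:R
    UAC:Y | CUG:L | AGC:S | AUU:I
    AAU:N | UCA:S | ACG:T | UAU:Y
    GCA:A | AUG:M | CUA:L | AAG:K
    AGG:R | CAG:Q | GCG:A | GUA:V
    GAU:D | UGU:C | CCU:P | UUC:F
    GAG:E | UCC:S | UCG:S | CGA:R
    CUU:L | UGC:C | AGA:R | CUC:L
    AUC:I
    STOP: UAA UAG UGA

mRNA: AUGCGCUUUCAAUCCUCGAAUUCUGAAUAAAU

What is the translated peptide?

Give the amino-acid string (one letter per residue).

Answer: MRFQSSNSE

Derivation:
start AUG at pos 0
pos 0: AUG -> M; peptide=M
pos 3: CGC -> R; peptide=MR
pos 6: UUU -> F; peptide=MRF
pos 9: CAA -> Q; peptide=MRFQ
pos 12: UCC -> S; peptide=MRFQS
pos 15: UCG -> S; peptide=MRFQSS
pos 18: AAU -> N; peptide=MRFQSSN
pos 21: UCU -> S; peptide=MRFQSSNS
pos 24: GAA -> E; peptide=MRFQSSNSE
pos 27: UAA -> STOP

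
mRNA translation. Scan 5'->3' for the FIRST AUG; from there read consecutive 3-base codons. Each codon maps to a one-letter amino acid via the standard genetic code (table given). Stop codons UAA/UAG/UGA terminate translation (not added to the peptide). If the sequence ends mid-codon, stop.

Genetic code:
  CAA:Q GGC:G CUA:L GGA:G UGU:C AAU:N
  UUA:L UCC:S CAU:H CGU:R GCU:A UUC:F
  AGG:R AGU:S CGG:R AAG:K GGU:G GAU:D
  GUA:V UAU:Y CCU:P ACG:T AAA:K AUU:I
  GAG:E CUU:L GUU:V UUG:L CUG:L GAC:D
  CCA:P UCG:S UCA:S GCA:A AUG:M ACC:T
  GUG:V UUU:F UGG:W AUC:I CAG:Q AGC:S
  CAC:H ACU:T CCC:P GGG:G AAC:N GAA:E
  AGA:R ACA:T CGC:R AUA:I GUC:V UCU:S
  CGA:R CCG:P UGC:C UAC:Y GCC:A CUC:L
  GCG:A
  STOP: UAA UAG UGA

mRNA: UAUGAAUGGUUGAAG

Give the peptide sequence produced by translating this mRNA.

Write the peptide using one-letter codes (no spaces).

Answer: MNG

Derivation:
start AUG at pos 1
pos 1: AUG -> M; peptide=M
pos 4: AAU -> N; peptide=MN
pos 7: GGU -> G; peptide=MNG
pos 10: UGA -> STOP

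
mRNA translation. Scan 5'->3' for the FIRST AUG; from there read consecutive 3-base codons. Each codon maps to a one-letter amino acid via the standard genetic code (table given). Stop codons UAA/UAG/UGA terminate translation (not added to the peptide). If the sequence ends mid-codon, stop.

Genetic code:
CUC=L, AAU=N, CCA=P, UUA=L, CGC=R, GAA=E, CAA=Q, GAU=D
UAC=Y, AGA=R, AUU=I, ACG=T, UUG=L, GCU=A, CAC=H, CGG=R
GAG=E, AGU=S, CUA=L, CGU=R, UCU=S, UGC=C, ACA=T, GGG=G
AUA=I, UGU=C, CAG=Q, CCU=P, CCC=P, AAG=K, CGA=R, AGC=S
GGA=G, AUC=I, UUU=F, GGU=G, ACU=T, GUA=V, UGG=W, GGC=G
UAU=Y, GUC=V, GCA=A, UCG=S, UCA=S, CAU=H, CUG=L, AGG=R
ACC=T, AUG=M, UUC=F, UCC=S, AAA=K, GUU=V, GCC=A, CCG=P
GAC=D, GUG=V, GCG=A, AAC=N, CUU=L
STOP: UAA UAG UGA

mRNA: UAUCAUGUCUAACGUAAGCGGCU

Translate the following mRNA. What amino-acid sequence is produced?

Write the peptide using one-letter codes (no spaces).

Answer: MSNVSG

Derivation:
start AUG at pos 4
pos 4: AUG -> M; peptide=M
pos 7: UCU -> S; peptide=MS
pos 10: AAC -> N; peptide=MSN
pos 13: GUA -> V; peptide=MSNV
pos 16: AGC -> S; peptide=MSNVS
pos 19: GGC -> G; peptide=MSNVSG
pos 22: only 1 nt remain (<3), stop (end of mRNA)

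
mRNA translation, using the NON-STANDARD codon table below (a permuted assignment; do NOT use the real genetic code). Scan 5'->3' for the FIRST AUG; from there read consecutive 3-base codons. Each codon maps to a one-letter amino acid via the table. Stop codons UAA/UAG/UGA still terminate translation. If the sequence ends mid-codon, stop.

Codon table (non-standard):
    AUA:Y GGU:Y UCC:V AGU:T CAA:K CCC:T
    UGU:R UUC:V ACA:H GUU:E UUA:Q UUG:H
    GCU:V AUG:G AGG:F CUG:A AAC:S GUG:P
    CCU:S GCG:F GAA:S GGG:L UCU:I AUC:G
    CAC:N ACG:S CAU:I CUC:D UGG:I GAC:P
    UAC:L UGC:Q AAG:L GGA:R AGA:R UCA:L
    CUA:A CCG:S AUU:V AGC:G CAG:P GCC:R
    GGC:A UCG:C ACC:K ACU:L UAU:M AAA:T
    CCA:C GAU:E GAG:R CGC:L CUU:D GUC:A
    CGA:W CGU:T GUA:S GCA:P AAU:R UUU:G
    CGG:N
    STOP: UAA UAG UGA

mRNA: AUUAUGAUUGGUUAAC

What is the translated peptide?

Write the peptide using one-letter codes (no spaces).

Answer: GVY

Derivation:
start AUG at pos 3
pos 3: AUG -> G; peptide=G
pos 6: AUU -> V; peptide=GV
pos 9: GGU -> Y; peptide=GVY
pos 12: UAA -> STOP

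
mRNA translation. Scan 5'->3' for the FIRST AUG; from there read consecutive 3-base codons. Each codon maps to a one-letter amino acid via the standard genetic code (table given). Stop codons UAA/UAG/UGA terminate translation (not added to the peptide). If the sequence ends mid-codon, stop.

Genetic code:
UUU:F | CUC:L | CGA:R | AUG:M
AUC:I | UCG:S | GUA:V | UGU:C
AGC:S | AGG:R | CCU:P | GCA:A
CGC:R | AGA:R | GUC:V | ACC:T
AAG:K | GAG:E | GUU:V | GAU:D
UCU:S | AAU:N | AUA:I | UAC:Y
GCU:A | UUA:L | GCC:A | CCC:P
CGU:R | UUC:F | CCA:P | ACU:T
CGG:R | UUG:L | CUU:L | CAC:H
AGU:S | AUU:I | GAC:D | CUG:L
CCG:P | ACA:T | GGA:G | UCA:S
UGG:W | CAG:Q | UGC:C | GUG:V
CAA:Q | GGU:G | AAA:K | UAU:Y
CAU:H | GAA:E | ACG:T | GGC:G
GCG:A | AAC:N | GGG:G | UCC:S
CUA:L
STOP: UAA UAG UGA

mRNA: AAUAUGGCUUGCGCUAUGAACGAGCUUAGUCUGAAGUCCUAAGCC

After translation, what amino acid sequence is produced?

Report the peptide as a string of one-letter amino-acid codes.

Answer: MACAMNELSLKS

Derivation:
start AUG at pos 3
pos 3: AUG -> M; peptide=M
pos 6: GCU -> A; peptide=MA
pos 9: UGC -> C; peptide=MAC
pos 12: GCU -> A; peptide=MACA
pos 15: AUG -> M; peptide=MACAM
pos 18: AAC -> N; peptide=MACAMN
pos 21: GAG -> E; peptide=MACAMNE
pos 24: CUU -> L; peptide=MACAMNEL
pos 27: AGU -> S; peptide=MACAMNELS
pos 30: CUG -> L; peptide=MACAMNELSL
pos 33: AAG -> K; peptide=MACAMNELSLK
pos 36: UCC -> S; peptide=MACAMNELSLKS
pos 39: UAA -> STOP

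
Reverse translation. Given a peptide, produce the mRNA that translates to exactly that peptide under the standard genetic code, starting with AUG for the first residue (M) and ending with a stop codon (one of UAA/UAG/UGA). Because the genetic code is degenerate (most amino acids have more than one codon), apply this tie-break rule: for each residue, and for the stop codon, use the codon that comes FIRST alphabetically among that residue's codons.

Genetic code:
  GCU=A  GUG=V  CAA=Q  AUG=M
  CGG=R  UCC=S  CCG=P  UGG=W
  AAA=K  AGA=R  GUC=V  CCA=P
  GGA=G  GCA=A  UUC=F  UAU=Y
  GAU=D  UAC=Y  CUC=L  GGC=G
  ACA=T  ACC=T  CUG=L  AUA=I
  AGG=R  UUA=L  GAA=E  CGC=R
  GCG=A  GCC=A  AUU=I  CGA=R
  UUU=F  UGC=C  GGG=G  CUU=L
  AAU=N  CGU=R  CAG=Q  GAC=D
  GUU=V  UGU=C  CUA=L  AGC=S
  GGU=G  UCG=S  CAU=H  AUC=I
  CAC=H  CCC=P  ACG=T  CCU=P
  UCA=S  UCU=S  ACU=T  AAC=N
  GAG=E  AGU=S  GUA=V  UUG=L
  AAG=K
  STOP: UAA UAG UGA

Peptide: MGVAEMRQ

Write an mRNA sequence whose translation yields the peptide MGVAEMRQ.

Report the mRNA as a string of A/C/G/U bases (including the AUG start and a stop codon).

Answer: mRNA: AUGGGAGUAGCAGAAAUGAGACAAUAA

Derivation:
residue 1: M -> AUG (start codon)
residue 2: G codons sorted = GGA,GGC,GGG,GGU -> pick first = GGA
residue 3: V codons sorted = GUA,GUC,GUG,GUU -> pick first = GUA
residue 4: A codons sorted = GCA,GCC,GCG,GCU -> pick first = GCA
residue 5: E codons sorted = GAA,GAG -> pick first = GAA
residue 6: M -> AUG (only codon)
residue 7: R codons sorted = AGA,AGG,CGA,CGC,CGG,CGU -> pick first = AGA
residue 8: Q codons sorted = CAA,CAG -> pick first = CAA
terminator: stop codons sorted = UAA,UAG,UGA -> pick first = UAA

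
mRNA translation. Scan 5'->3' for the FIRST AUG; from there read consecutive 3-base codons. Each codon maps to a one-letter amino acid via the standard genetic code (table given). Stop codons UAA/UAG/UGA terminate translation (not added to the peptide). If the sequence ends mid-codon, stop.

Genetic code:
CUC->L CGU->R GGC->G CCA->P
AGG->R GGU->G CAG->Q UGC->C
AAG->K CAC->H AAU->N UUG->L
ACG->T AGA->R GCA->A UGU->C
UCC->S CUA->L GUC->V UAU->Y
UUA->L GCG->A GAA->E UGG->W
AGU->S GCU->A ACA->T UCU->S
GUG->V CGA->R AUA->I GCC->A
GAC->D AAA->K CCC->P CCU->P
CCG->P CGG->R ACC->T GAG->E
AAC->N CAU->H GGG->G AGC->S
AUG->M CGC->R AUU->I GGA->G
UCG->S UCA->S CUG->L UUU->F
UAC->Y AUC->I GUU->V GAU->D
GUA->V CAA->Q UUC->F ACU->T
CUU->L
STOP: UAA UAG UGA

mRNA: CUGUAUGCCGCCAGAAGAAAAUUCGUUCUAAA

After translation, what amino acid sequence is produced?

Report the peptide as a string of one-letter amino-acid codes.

start AUG at pos 4
pos 4: AUG -> M; peptide=M
pos 7: CCG -> P; peptide=MP
pos 10: CCA -> P; peptide=MPP
pos 13: GAA -> E; peptide=MPPE
pos 16: GAA -> E; peptide=MPPEE
pos 19: AAU -> N; peptide=MPPEEN
pos 22: UCG -> S; peptide=MPPEENS
pos 25: UUC -> F; peptide=MPPEENSF
pos 28: UAA -> STOP

Answer: MPPEENSF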